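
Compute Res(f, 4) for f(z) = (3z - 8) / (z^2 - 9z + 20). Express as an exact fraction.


Step 1: Q(z) = z^2 - 9z + 20 = (z - 4)(z - 5)
Step 2: Q'(z) = 2z - 9
Step 3: Q'(4) = -1, P(4) = 4
Step 4: Res = P(4)/Q'(4) = 4/(-1) = -4

-4


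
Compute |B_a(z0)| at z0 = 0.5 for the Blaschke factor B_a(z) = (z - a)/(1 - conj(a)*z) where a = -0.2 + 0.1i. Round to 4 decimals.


Step 1: Numerator z0 - a = 0.5 - (-0.2 + 0.1i) = 0.7 - 0.1i
Step 2: Denominator 1 - conj(a)*z0 = 1 - (-0.2 - 0.1i)*0.5 = 1.1 + 0.05i
Step 3: |z0 - a|^2 = 0.7^2 + (-0.1)^2 = 0.5; |1 - conj(a)*z0|^2 = 1.1^2 + 0.05^2 = 1.2125
Step 4: |B_a(0.5)| = sqrt(0.5 / 1.2125) = sqrt(0.412371)
Step 5: = 0.6422

0.6422


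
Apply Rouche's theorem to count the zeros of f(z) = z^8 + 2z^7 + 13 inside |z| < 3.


Step 1: On |z| = 3 the three terms have sizes |z^8| = 3^8 = 6561, |2z^7| = 2*3^7 = 4374, |13| = 13
Step 2: The dominant term is g(z) = z^8; let h(z) = 2z^7 + 13 so f = g + h
Step 3: On |z| = 3: |g| = 6561 and |h| <= 4374 + 13 = 4387
Step 4: Since 6561 > 4387, |h| < |g| on |z| = 3, so by Rouche f has the same number of zeros as g inside |z| < 3
Step 5: g(z) = z^8 has 8 zeros (all at the origin) inside |z| < 3. Answer = 8

8


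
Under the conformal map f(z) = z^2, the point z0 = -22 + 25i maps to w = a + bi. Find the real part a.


Step 1: z0 = -22 + 25i
Step 2: z0^2 = (-22)^2 - 25^2 - 1100i
Step 3: real part = 484 - 625 = -141

-141


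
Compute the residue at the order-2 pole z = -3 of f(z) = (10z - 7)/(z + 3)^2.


Step 1: Pole of order 2 at z = -3
Step 2: Res = lim d/dz [(z + 3)^2 * f(z)] as z -> -3
Step 3: (z + 3)^2 * f(z) = 10z - 7
Step 4: d/dz[10z - 7] = 10

10


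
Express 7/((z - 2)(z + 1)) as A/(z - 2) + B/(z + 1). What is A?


Step 1: Multiply both sides by (z - 2) and set z = 2
Step 2: A = 7 / (2 + 1)
Step 3: A = 7 / 3
Step 4: A = 7/3

7/3


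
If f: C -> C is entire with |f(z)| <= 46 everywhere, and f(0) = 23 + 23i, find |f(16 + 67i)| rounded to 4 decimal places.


Step 1: By Liouville's theorem, a bounded entire function is constant.
Step 2: f(z) = f(0) = 23 + 23i for all z.
Step 3: |f(w)| = |23 + 23i| = sqrt(529 + 529)
Step 4: = 32.5269

32.5269


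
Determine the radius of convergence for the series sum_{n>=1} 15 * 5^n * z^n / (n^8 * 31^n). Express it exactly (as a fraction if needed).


Step 1: General term a_n = 15 * 5^n / (n^8 * 31^n)
Step 2: By the root test, |a_n|^(1/n) = 15^(1/n) * 5 / (n^(8/n) * 31) -> 5/31 as n -> infinity (since 15^(1/n) -> 1 and n^(8/n) -> 1)
Step 3: R = 1/lim|a_n|^(1/n) = 31/5

31/5


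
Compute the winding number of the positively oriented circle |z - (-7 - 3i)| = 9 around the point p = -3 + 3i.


Step 1: Center c = (-7, -3), radius = 9
Step 2: |p - c|^2 = 4^2 + 6^2 = 52
Step 3: r^2 = 81
Step 4: |p-c| < r so winding number = 1

1


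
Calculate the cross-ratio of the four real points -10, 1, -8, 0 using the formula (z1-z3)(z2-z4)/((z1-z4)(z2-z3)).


Step 1: (z1-z3)(z2-z4) = (-2) * 1 = -2
Step 2: (z1-z4)(z2-z3) = (-10) * 9 = -90
Step 3: Cross-ratio = 2/90 = 1/45

1/45


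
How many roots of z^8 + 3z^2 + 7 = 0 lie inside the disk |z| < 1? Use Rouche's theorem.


Step 1: On |z| = 1 the three terms have sizes |z^8| = 1^8 = 1, |3z^2| = 3*1^2 = 3, |7| = 7
Step 2: The dominant term is g(z) = 7; let h(z) = z^8 + 3z^2 so f = g + h
Step 3: On |z| = 1: |g| = 7 and |h| <= 1 + 3 = 4
Step 4: Since 7 > 4, |h| < |g| on |z| = 1, so by Rouche f has the same number of zeros as g inside |z| < 1
Step 5: g(z) = 7 is a nonzero constant with no zeros inside |z| < 1. Answer = 0

0


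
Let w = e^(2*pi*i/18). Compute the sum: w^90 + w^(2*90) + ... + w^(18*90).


Step 1: The sum sum_{j=1}^{n} w^(k*j) equals n if n | k, else 0.
Step 2: Here n = 18, k = 90
Step 3: Does n divide k? 18 | 90 -> True
Step 4: Sum = 18

18


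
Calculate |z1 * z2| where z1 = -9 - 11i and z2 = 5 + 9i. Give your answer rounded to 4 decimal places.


Step 1: |z1| = sqrt((-9)^2 + (-11)^2) = sqrt(202)
Step 2: |z2| = sqrt(5^2 + 9^2) = sqrt(106)
Step 3: |z1*z2| = |z1|*|z2| = sqrt(202) * sqrt(106) = sqrt(202 * 106) = sqrt(21412)
Step 4: = 146.3284

146.3284


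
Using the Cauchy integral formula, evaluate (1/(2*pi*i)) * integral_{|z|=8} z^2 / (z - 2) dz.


Step 1: f(z) = z^2, a = 2 is inside |z| = 8
Step 2: By Cauchy integral formula: (1/(2pi*i)) * integral = f(a)
Step 3: f(2) = 2^2 = 4

4


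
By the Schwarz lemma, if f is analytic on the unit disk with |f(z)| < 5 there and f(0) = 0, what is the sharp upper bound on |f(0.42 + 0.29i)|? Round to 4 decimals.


Step 1: g = f/5 maps D -> D with g(0) = 0, so by the Schwarz lemma |g(z)| <= |z|, i.e. |f(z)| <= 5|z|; this is sharp (f(z) = 5z).
Step 2: |z0|^2 = 0.42^2 + 0.29^2 = 0.2605
Step 3: |z0| = sqrt(0.2605) = 0.510392
Step 4: Best bound = 5 * |z0| = 5 * 0.510392 = 2.552

2.552


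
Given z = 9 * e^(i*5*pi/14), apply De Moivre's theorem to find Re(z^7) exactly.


Step 1: By De Moivre's theorem, z^7 = 9^7 * e^(i*7*5*pi/14) = 4782969 * (cos(5*pi/2) + i*sin(5*pi/2))
Step 2: |z|^7 = 9^7 = 4782969
Step 3: Reduce the angle mod 2*pi: 5*pi/2 - 2*pi = pi/2
Step 4: cos(pi/2) = 0
Step 5: Re(z^7) = 4782969 * 0 = 0

0


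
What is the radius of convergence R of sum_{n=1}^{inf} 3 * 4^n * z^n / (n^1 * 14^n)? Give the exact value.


Step 1: General term a_n = 3 * 4^n / (n^1 * 14^n)
Step 2: By the root test, |a_n|^(1/n) = 3^(1/n) * 4 / (n^(1/n) * 14) -> 4/14 as n -> infinity (since 3^(1/n) -> 1 and n^(1/n) -> 1)
Step 3: R = 1/lim|a_n|^(1/n) = 14/4 = 7/2

7/2


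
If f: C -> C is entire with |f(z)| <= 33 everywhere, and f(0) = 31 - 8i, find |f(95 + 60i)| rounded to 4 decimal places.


Step 1: By Liouville's theorem, a bounded entire function is constant.
Step 2: f(z) = f(0) = 31 - 8i for all z.
Step 3: |f(w)| = |31 - 8i| = sqrt(961 + 64)
Step 4: = 32.0156

32.0156


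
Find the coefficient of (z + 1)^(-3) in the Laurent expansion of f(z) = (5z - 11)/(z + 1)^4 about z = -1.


Step 1: Write the numerator in powers of (z + 1): 5z - 11 = 5(z + 1) + (5*(-1) - 11) = 5(z + 1) - 16
Step 2: Divide by (z + 1)^4: f(z) = -16(z + 1)^(-4) + 5(z + 1)^(-3)
Step 3: This finite sum is the Laurent series of f about z = -1.
Step 4: Coefficient of (z + 1)^(-3) = coefficient of (z + 1) in the re-centred numerator = 5

5


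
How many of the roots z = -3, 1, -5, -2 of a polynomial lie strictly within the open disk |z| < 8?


Step 1: Check each root:
  z = -3: |-3| = 3 < 8
  z = 1: |1| = 1 < 8
  z = -5: |-5| = 5 < 8
  z = -2: |-2| = 2 < 8
Step 2: Count = 4

4


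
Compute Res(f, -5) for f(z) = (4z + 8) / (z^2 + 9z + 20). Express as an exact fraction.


Step 1: Q(z) = z^2 + 9z + 20 = (z + 5)(z + 4)
Step 2: Q'(z) = 2z + 9
Step 3: Q'(-5) = -1, P(-5) = -12
Step 4: Res = P(-5)/Q'(-5) = -12/(-1) = 12

12


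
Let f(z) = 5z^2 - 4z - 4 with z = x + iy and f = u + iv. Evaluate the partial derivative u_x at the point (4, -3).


Step 1: f(z) = 5(x+iy)^2 - 4(x+iy) - 4
Step 2: u = 5(x^2 - y^2) - 4x - 4
Step 3: u_x = 10x - 4
Step 4: At (4, -3): u_x = 40 - 4 = 36

36


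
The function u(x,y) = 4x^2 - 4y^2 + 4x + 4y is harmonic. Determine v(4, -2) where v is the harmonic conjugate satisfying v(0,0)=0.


Step 1: v_x = -u_y = 8y - 4
Step 2: v_y = u_x = 8x + 4
Step 3: v = 8xy - 4x + 4y + C
Step 4: v(0,0) = 0 => C = 0
Step 5: v(4, -2) = -88

-88


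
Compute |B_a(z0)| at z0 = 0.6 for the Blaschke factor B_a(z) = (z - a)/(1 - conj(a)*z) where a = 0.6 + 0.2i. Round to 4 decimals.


Step 1: Numerator z0 - a = 0.6 - (0.6 + 0.2i) = 0 - 0.2i
Step 2: Denominator 1 - conj(a)*z0 = 1 - (0.6 - 0.2i)*0.6 = 0.64 + 0.12i
Step 3: |z0 - a|^2 = 0^2 + (-0.2)^2 = 0.04; |1 - conj(a)*z0|^2 = 0.64^2 + 0.12^2 = 0.424
Step 4: |B_a(0.6)| = sqrt(0.04 / 0.424) = sqrt(0.09434)
Step 5: = 0.3071

0.3071


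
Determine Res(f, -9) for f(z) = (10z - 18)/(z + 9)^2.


Step 1: Pole of order 2 at z = -9
Step 2: Res = lim d/dz [(z + 9)^2 * f(z)] as z -> -9
Step 3: (z + 9)^2 * f(z) = 10z - 18
Step 4: d/dz[10z - 18] = 10

10


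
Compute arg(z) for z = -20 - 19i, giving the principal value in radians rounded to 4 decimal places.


Step 1: z = -20 - 19i
Step 2: arg(z) = atan2(-19, -20)
Step 3: arg(z) = -2.3818

-2.3818


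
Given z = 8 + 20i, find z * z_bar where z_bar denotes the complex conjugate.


Step 1: conj(z) = 8 - 20i
Step 2: z * conj(z) = 8^2 + 20^2
Step 3: = 64 + 400 = 464

464


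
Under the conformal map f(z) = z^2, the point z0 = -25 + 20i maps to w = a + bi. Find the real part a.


Step 1: z0 = -25 + 20i
Step 2: z0^2 = (-25)^2 - 20^2 - 1000i
Step 3: real part = 625 - 400 = 225

225


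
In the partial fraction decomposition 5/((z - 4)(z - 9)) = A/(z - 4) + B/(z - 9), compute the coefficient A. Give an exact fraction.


Step 1: Multiply both sides by (z - 4) and set z = 4
Step 2: A = 5 / (4 - 9)
Step 3: A = 5 / (-5)
Step 4: A = -1

-1


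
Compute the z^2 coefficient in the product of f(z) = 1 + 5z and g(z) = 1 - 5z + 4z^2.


Step 1: z^2 term in f*g comes from: (1)*(4z^2) + (5z)*(-5z) + (0)*(1)
Step 2: = 4 - 25 + 0
Step 3: = -21

-21


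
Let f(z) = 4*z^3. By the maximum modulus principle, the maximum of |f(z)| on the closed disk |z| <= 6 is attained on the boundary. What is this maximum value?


Step 1: On |z| = 6, |f(z)| = 4 * |z|^3 = 4 * 6^3
Step 2: By maximum modulus principle, maximum is on boundary.
Step 3: Maximum = 4 * 216 = 864

864


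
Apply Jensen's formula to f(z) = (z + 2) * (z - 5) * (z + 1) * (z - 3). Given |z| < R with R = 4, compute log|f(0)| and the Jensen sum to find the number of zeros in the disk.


Jensen's formula: (1/2pi)*integral log|f(Re^it)|dt = log|f(0)| + sum_{|a_k|<R} log(R/|a_k|)
Step 1: f(0) = 2 * (-5) * 1 * (-3) = 30
Step 2: log|f(0)| = log|-2| + log|5| + log|-1| + log|3| = 3.4012
Step 3: Zeros inside |z| < 4: -2, -1, 3
Step 4: Jensen sum = log(4/2) + log(4/1) + log(4/3) = 2.3671
Step 5: n(R) = number of terms in the Jensen sum = count of zeros inside |z| < 4 = 3

3


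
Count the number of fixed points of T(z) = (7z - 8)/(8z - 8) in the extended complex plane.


Step 1: Fixed points satisfy T(z) = z
Step 2: 8z^2 - 15z + 8 = 0
Step 3: Discriminant = (-15)^2 - 4*8*8 = -31
Step 4: Number of fixed points = 2

2


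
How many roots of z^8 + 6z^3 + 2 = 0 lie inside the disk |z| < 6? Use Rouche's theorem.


Step 1: On |z| = 6 the three terms have sizes |z^8| = 6^8 = 1679616, |6z^3| = 6*6^3 = 1296, |2| = 2
Step 2: The dominant term is g(z) = z^8; let h(z) = 6z^3 + 2 so f = g + h
Step 3: On |z| = 6: |g| = 1679616 and |h| <= 1296 + 2 = 1298
Step 4: Since 1679616 > 1298, |h| < |g| on |z| = 6, so by Rouche f has the same number of zeros as g inside |z| < 6
Step 5: g(z) = z^8 has 8 zeros (all at the origin) inside |z| < 6. Answer = 8

8


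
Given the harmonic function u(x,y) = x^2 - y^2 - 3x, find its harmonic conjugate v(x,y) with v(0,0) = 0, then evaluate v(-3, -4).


Step 1: v_x = -u_y = 2y + 0
Step 2: v_y = u_x = 2x - 3
Step 3: v = 2xy - 3y + C
Step 4: v(0,0) = 0 => C = 0
Step 5: v(-3, -4) = 36

36


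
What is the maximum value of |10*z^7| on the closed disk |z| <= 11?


Step 1: On |z| = 11, |f(z)| = 10 * |z|^7 = 10 * 11^7
Step 2: By maximum modulus principle, maximum is on boundary.
Step 3: Maximum = 10 * 19487171 = 194871710

194871710


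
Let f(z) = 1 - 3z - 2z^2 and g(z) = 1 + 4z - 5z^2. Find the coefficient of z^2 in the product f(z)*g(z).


Step 1: z^2 term in f*g comes from: (1)*(-5z^2) + (-3z)*(4z) + (-2z^2)*(1)
Step 2: = -5 - 12 - 2
Step 3: = -19

-19


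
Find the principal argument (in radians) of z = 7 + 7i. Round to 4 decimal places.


Step 1: z = 7 + 7i
Step 2: arg(z) = atan2(7, 7)
Step 3: arg(z) = 0.7854

0.7854


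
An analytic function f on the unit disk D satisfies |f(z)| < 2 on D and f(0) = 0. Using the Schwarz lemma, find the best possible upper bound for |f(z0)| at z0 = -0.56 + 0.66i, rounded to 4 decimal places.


Step 1: g = f/2 maps D -> D with g(0) = 0, so by the Schwarz lemma |g(z)| <= |z|, i.e. |f(z)| <= 2|z|; this is sharp (f(z) = 2z).
Step 2: |z0|^2 = (-0.56)^2 + 0.66^2 = 0.7492
Step 3: |z0| = sqrt(0.7492) = 0.865563
Step 4: Best bound = 2 * |z0| = 2 * 0.865563 = 1.7311

1.7311


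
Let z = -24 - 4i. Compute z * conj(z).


Step 1: conj(z) = -24 + 4i
Step 2: z * conj(z) = (-24)^2 + (-4)^2
Step 3: = 576 + 16 = 592

592


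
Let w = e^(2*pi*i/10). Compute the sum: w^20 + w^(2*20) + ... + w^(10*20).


Step 1: The sum sum_{j=1}^{n} w^(k*j) equals n if n | k, else 0.
Step 2: Here n = 10, k = 20
Step 3: Does n divide k? 10 | 20 -> True
Step 4: Sum = 10

10


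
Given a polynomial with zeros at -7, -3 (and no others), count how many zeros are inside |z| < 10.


Step 1: Check each root:
  z = -7: |-7| = 7 < 10
  z = -3: |-3| = 3 < 10
Step 2: Count = 2

2


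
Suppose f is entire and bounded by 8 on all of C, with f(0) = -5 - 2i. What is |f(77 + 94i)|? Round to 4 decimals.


Step 1: By Liouville's theorem, a bounded entire function is constant.
Step 2: f(z) = f(0) = -5 - 2i for all z.
Step 3: |f(w)| = |-5 - 2i| = sqrt(25 + 4)
Step 4: = 5.3852

5.3852


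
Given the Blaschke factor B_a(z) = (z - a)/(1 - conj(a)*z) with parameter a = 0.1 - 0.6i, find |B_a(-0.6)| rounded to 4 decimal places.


Step 1: Numerator z0 - a = -0.6 - (0.1 - 0.6i) = -0.7 + 0.6i
Step 2: Denominator 1 - conj(a)*z0 = 1 - (0.1 + 0.6i)*(-0.6) = 1.06 + 0.36i
Step 3: |z0 - a|^2 = (-0.7)^2 + 0.6^2 = 0.85; |1 - conj(a)*z0|^2 = 1.06^2 + 0.36^2 = 1.2532
Step 4: |B_a(-0.6)| = sqrt(0.85 / 1.2532) = sqrt(0.678264)
Step 5: = 0.8236

0.8236


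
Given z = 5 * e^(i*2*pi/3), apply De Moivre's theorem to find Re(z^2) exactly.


Step 1: By De Moivre's theorem, z^2 = 5^2 * e^(i*2*2*pi/3) = 25 * (cos(4*pi/3) + i*sin(4*pi/3))
Step 2: |z|^2 = 5^2 = 25
Step 3: The angle 4*pi/3 already lies in [0, 2*pi)
Step 4: cos(4*pi/3) = -1/2
Step 5: Re(z^2) = 25 * (-1/2) = -25/2

-25/2


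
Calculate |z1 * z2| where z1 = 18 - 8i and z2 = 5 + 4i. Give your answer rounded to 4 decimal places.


Step 1: |z1| = sqrt(18^2 + (-8)^2) = sqrt(388)
Step 2: |z2| = sqrt(5^2 + 4^2) = sqrt(41)
Step 3: |z1*z2| = |z1|*|z2| = sqrt(388) * sqrt(41) = sqrt(388 * 41) = sqrt(15908)
Step 4: = 126.1269

126.1269


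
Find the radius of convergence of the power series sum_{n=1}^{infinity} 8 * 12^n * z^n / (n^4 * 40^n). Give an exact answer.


Step 1: General term a_n = 8 * 12^n / (n^4 * 40^n)
Step 2: By the root test, |a_n|^(1/n) = 8^(1/n) * 12 / (n^(4/n) * 40) -> 12/40 as n -> infinity (since 8^(1/n) -> 1 and n^(4/n) -> 1)
Step 3: R = 1/lim|a_n|^(1/n) = 40/12 = 10/3

10/3


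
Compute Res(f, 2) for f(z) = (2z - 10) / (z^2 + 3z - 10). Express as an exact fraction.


Step 1: Q(z) = z^2 + 3z - 10 = (z - 2)(z + 5)
Step 2: Q'(z) = 2z + 3
Step 3: Q'(2) = 7, P(2) = -6
Step 4: Res = P(2)/Q'(2) = -6/7 = -6/7

-6/7


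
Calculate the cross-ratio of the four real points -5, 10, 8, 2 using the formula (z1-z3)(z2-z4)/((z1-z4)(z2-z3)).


Step 1: (z1-z3)(z2-z4) = (-13) * 8 = -104
Step 2: (z1-z4)(z2-z3) = (-7) * 2 = -14
Step 3: Cross-ratio = 104/14 = 52/7

52/7


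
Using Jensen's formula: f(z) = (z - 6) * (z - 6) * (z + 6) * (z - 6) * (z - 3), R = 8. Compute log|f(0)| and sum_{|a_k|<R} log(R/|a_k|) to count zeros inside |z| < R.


Jensen's formula: (1/2pi)*integral log|f(Re^it)|dt = log|f(0)| + sum_{|a_k|<R} log(R/|a_k|)
Step 1: f(0) = (-6) * (-6) * 6 * (-6) * (-3) = 3888
Step 2: log|f(0)| = log|6| + log|6| + log|-6| + log|6| + log|3| = 8.2657
Step 3: Zeros inside |z| < 8: 6, 6, -6, 6, 3
Step 4: Jensen sum = log(8/6) + log(8/6) + log(8/6) + log(8/6) + log(8/3) = 2.1316
Step 5: n(R) = number of terms in the Jensen sum = count of zeros inside |z| < 8 = 5

5


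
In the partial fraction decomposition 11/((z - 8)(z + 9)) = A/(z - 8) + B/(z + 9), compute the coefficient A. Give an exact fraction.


Step 1: Multiply both sides by (z - 8) and set z = 8
Step 2: A = 11 / (8 + 9)
Step 3: A = 11 / 17
Step 4: A = 11/17

11/17


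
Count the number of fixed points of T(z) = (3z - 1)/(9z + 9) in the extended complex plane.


Step 1: Fixed points satisfy T(z) = z
Step 2: 9z^2 + 6z + 1 = 0
Step 3: Discriminant = 6^2 - 4*9*1 = 0
Step 4: Number of fixed points = 1

1


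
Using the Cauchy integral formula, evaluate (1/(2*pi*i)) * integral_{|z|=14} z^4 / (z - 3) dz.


Step 1: f(z) = z^4, a = 3 is inside |z| = 14
Step 2: By Cauchy integral formula: (1/(2pi*i)) * integral = f(a)
Step 3: f(3) = 3^4 = 81

81


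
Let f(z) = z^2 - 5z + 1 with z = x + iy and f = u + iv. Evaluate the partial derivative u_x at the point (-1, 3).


Step 1: f(z) = (x+iy)^2 - 5(x+iy) + 1
Step 2: u = (x^2 - y^2) - 5x + 1
Step 3: u_x = 2x - 5
Step 4: At (-1, 3): u_x = -2 - 5 = -7

-7


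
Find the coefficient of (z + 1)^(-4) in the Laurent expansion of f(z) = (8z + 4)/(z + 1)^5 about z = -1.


Step 1: Write the numerator in powers of (z + 1): 8z + 4 = 8(z + 1) + (8*(-1) + 4) = 8(z + 1) - 4
Step 2: Divide by (z + 1)^5: f(z) = -4(z + 1)^(-5) + 8(z + 1)^(-4)
Step 3: This finite sum is the Laurent series of f about z = -1.
Step 4: Coefficient of (z + 1)^(-4) = coefficient of (z + 1) in the re-centred numerator = 8

8


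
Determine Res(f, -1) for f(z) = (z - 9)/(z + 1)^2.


Step 1: Pole of order 2 at z = -1
Step 2: Res = lim d/dz [(z + 1)^2 * f(z)] as z -> -1
Step 3: (z + 1)^2 * f(z) = z - 9
Step 4: d/dz[z - 9] = 1

1


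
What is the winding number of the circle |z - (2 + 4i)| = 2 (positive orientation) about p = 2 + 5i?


Step 1: Center c = (2, 4), radius = 2
Step 2: |p - c|^2 = 0^2 + 1^2 = 1
Step 3: r^2 = 4
Step 4: |p-c| < r so winding number = 1

1


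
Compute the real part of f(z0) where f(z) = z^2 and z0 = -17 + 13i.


Step 1: z0 = -17 + 13i
Step 2: z0^2 = (-17)^2 - 13^2 - 442i
Step 3: real part = 289 - 169 = 120

120


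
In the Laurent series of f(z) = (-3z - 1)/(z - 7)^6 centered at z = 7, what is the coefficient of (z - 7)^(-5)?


Step 1: Write the numerator in powers of (z - 7): -3z - 1 = -3(z - 7) + (-3*7 - 1) = -3(z - 7) - 22
Step 2: Divide by (z - 7)^6: f(z) = -22(z - 7)^(-6) - 3(z - 7)^(-5)
Step 3: This finite sum is the Laurent series of f about z = 7.
Step 4: Coefficient of (z - 7)^(-5) = coefficient of (z - 7) in the re-centred numerator = -3

-3


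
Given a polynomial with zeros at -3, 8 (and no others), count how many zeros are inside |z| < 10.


Step 1: Check each root:
  z = -3: |-3| = 3 < 10
  z = 8: |8| = 8 < 10
Step 2: Count = 2

2


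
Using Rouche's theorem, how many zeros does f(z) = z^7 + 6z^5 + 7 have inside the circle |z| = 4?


Step 1: On |z| = 4 the three terms have sizes |z^7| = 4^7 = 16384, |6z^5| = 6*4^5 = 6144, |7| = 7
Step 2: The dominant term is g(z) = z^7; let h(z) = 6z^5 + 7 so f = g + h
Step 3: On |z| = 4: |g| = 16384 and |h| <= 6144 + 7 = 6151
Step 4: Since 16384 > 6151, |h| < |g| on |z| = 4, so by Rouche f has the same number of zeros as g inside |z| < 4
Step 5: g(z) = z^7 has 7 zeros (all at the origin) inside |z| < 4. Answer = 7

7


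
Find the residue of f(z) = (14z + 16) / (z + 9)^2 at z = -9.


Step 1: Pole of order 2 at z = -9
Step 2: Res = lim d/dz [(z + 9)^2 * f(z)] as z -> -9
Step 3: (z + 9)^2 * f(z) = 14z + 16
Step 4: d/dz[14z + 16] = 14

14


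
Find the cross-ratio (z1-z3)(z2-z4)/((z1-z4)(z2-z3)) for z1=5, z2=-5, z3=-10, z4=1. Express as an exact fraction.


Step 1: (z1-z3)(z2-z4) = 15 * (-6) = -90
Step 2: (z1-z4)(z2-z3) = 4 * 5 = 20
Step 3: Cross-ratio = -90/20 = -9/2

-9/2


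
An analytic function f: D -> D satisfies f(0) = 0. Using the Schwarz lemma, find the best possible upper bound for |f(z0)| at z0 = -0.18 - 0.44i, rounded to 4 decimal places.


Step 1: Schwarz lemma: if f: D -> D is analytic with f(0) = 0, then |f(z)| <= |z| for all z in D, and this is sharp (f(z) = z).
Step 2: |z0|^2 = (-0.18)^2 + (-0.44)^2 = 0.226
Step 3: |z0| = sqrt(0.226) = 0.475395
Step 4: Best bound = |z0| = 0.4754

0.4754


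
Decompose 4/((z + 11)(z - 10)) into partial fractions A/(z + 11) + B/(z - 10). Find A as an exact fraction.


Step 1: Multiply both sides by (z + 11) and set z = -11
Step 2: A = 4 / (-11 - 10)
Step 3: A = 4 / (-21)
Step 4: A = -4/21

-4/21


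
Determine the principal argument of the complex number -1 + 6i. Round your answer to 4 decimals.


Step 1: z = -1 + 6i
Step 2: arg(z) = atan2(6, -1)
Step 3: arg(z) = 1.7359

1.7359


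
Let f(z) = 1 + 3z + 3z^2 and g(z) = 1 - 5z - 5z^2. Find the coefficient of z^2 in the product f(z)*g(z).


Step 1: z^2 term in f*g comes from: (1)*(-5z^2) + (3z)*(-5z) + (3z^2)*(1)
Step 2: = -5 - 15 + 3
Step 3: = -17

-17


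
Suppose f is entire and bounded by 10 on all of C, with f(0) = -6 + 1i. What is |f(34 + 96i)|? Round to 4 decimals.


Step 1: By Liouville's theorem, a bounded entire function is constant.
Step 2: f(z) = f(0) = -6 + 1i for all z.
Step 3: |f(w)| = |-6 + 1i| = sqrt(36 + 1)
Step 4: = 6.0828

6.0828


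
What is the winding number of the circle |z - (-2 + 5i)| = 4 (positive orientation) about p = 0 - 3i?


Step 1: Center c = (-2, 5), radius = 4
Step 2: |p - c|^2 = 2^2 + (-8)^2 = 68
Step 3: r^2 = 16
Step 4: |p-c| > r so winding number = 0

0


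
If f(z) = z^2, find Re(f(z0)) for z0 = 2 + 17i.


Step 1: z0 = 2 + 17i
Step 2: z0^2 = 2^2 - 17^2 + 68i
Step 3: real part = 4 - 289 = -285

-285


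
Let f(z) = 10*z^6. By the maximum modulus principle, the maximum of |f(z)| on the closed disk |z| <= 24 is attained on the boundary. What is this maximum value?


Step 1: On |z| = 24, |f(z)| = 10 * |z|^6 = 10 * 24^6
Step 2: By maximum modulus principle, maximum is on boundary.
Step 3: Maximum = 10 * 191102976 = 1911029760

1911029760


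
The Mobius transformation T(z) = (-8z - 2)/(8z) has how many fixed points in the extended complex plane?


Step 1: Fixed points satisfy T(z) = z
Step 2: 8z^2 + 8z + 2 = 0
Step 3: Discriminant = 8^2 - 4*8*2 = 0
Step 4: Number of fixed points = 1

1


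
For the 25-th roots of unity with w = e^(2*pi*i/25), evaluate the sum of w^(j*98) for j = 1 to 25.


Step 1: The sum sum_{j=1}^{n} w^(k*j) equals n if n | k, else 0.
Step 2: Here n = 25, k = 98
Step 3: Does n divide k? 25 | 98 -> False
Step 4: Sum = 0

0


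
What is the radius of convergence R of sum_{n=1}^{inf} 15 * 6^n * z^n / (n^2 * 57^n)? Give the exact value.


Step 1: General term a_n = 15 * 6^n / (n^2 * 57^n)
Step 2: By the root test, |a_n|^(1/n) = 15^(1/n) * 6 / (n^(2/n) * 57) -> 6/57 as n -> infinity (since 15^(1/n) -> 1 and n^(2/n) -> 1)
Step 3: R = 1/lim|a_n|^(1/n) = 57/6 = 19/2

19/2


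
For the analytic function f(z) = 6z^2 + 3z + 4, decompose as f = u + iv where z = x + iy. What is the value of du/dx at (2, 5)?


Step 1: f(z) = 6(x+iy)^2 + 3(x+iy) + 4
Step 2: u = 6(x^2 - y^2) + 3x + 4
Step 3: u_x = 12x + 3
Step 4: At (2, 5): u_x = 24 + 3 = 27

27


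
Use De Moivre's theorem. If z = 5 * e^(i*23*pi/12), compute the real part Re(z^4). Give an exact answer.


Step 1: By De Moivre's theorem, z^4 = 5^4 * e^(i*4*23*pi/12) = 625 * (cos(23*pi/3) + i*sin(23*pi/3))
Step 2: |z|^4 = 5^4 = 625
Step 3: Reduce the angle mod 2*pi: 23*pi/3 - 6*pi = 5*pi/3
Step 4: cos(5*pi/3) = 1/2
Step 5: Re(z^4) = 625 * 1/2 = 625/2

625/2


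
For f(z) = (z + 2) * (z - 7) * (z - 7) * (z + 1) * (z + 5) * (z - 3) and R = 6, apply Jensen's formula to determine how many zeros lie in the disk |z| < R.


Jensen's formula: (1/2pi)*integral log|f(Re^it)|dt = log|f(0)| + sum_{|a_k|<R} log(R/|a_k|)
Step 1: f(0) = 2 * (-7) * (-7) * 1 * 5 * (-3) = -1470
Step 2: log|f(0)| = log|-2| + log|7| + log|7| + log|-1| + log|-5| + log|3| = 7.293
Step 3: Zeros inside |z| < 6: -2, -1, -5, 3
Step 4: Jensen sum = log(6/2) + log(6/1) + log(6/5) + log(6/3) = 3.7658
Step 5: n(R) = number of terms in the Jensen sum = count of zeros inside |z| < 6 = 4

4


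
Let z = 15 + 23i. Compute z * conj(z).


Step 1: conj(z) = 15 - 23i
Step 2: z * conj(z) = 15^2 + 23^2
Step 3: = 225 + 529 = 754

754


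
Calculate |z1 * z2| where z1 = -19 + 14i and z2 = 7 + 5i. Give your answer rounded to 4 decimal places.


Step 1: |z1| = sqrt((-19)^2 + 14^2) = sqrt(557)
Step 2: |z2| = sqrt(7^2 + 5^2) = sqrt(74)
Step 3: |z1*z2| = |z1|*|z2| = sqrt(557) * sqrt(74) = sqrt(557 * 74) = sqrt(41218)
Step 4: = 203.0222

203.0222


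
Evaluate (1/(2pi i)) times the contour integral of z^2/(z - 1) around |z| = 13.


Step 1: f(z) = z^2, a = 1 is inside |z| = 13
Step 2: By Cauchy integral formula: (1/(2pi*i)) * integral = f(a)
Step 3: f(1) = 1^2 = 1

1


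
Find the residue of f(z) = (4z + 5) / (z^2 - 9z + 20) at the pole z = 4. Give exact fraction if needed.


Step 1: Q(z) = z^2 - 9z + 20 = (z - 4)(z - 5)
Step 2: Q'(z) = 2z - 9
Step 3: Q'(4) = -1, P(4) = 21
Step 4: Res = P(4)/Q'(4) = 21/(-1) = -21

-21


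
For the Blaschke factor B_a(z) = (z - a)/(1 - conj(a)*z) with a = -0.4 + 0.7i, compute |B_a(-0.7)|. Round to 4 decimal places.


Step 1: Numerator z0 - a = -0.7 - (-0.4 + 0.7i) = -0.3 - 0.7i
Step 2: Denominator 1 - conj(a)*z0 = 1 - (-0.4 - 0.7i)*(-0.7) = 0.72 - 0.49i
Step 3: |z0 - a|^2 = (-0.3)^2 + (-0.7)^2 = 0.58; |1 - conj(a)*z0|^2 = 0.72^2 + (-0.49)^2 = 0.7585
Step 4: |B_a(-0.7)| = sqrt(0.58 / 0.7585) = sqrt(0.764667)
Step 5: = 0.8745

0.8745


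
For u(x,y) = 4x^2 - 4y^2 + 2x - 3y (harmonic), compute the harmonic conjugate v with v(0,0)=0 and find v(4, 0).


Step 1: v_x = -u_y = 8y + 3
Step 2: v_y = u_x = 8x + 2
Step 3: v = 8xy + 3x + 2y + C
Step 4: v(0,0) = 0 => C = 0
Step 5: v(4, 0) = 12

12


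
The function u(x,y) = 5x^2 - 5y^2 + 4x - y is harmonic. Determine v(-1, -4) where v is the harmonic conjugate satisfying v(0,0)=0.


Step 1: v_x = -u_y = 10y + 1
Step 2: v_y = u_x = 10x + 4
Step 3: v = 10xy + x + 4y + C
Step 4: v(0,0) = 0 => C = 0
Step 5: v(-1, -4) = 23

23


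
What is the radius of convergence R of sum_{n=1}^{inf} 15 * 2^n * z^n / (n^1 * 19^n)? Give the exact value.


Step 1: General term a_n = 15 * 2^n / (n^1 * 19^n)
Step 2: By the root test, |a_n|^(1/n) = 15^(1/n) * 2 / (n^(1/n) * 19) -> 2/19 as n -> infinity (since 15^(1/n) -> 1 and n^(1/n) -> 1)
Step 3: R = 1/lim|a_n|^(1/n) = 19/2

19/2


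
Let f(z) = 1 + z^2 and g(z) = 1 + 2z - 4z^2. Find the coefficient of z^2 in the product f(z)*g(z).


Step 1: z^2 term in f*g comes from: (1)*(-4z^2) + (0)*(2z) + (z^2)*(1)
Step 2: = -4 + 0 + 1
Step 3: = -3

-3


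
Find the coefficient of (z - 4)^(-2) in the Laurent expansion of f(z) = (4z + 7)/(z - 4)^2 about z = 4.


Step 1: Write the numerator in powers of (z - 4): 4z + 7 = 4(z - 4) + (4*4 + 7) = 4(z - 4) + 23
Step 2: Divide by (z - 4)^2: f(z) = 23(z - 4)^(-2) + 4(z - 4)^(-1)
Step 3: This finite sum is the Laurent series of f about z = 4.
Step 4: Coefficient of (z - 4)^(-2) = 4*4 + 7 = 23

23


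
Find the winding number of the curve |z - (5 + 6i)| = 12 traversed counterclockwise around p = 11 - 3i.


Step 1: Center c = (5, 6), radius = 12
Step 2: |p - c|^2 = 6^2 + (-9)^2 = 117
Step 3: r^2 = 144
Step 4: |p-c| < r so winding number = 1

1


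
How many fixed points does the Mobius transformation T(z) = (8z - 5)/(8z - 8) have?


Step 1: Fixed points satisfy T(z) = z
Step 2: 8z^2 - 16z + 5 = 0
Step 3: Discriminant = (-16)^2 - 4*8*5 = 96
Step 4: Number of fixed points = 2

2


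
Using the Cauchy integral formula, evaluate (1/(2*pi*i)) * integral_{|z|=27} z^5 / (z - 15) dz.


Step 1: f(z) = z^5, a = 15 is inside |z| = 27
Step 2: By Cauchy integral formula: (1/(2pi*i)) * integral = f(a)
Step 3: f(15) = 15^5 = 759375

759375


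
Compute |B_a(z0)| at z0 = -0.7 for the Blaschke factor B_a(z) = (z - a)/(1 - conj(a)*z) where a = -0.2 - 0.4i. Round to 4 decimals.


Step 1: Numerator z0 - a = -0.7 - (-0.2 - 0.4i) = -0.5 + 0.4i
Step 2: Denominator 1 - conj(a)*z0 = 1 - (-0.2 + 0.4i)*(-0.7) = 0.86 + 0.28i
Step 3: |z0 - a|^2 = (-0.5)^2 + 0.4^2 = 0.41; |1 - conj(a)*z0|^2 = 0.86^2 + 0.28^2 = 0.818
Step 4: |B_a(-0.7)| = sqrt(0.41 / 0.818) = sqrt(0.501222)
Step 5: = 0.708

0.708


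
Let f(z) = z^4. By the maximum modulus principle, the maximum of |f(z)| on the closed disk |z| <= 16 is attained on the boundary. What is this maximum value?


Step 1: On |z| = 16, |f(z)| = |z|^4 = 16^4
Step 2: By maximum modulus principle, maximum is on boundary.
Step 3: Maximum = 65536 = 65536

65536


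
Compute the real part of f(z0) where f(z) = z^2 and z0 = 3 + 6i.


Step 1: z0 = 3 + 6i
Step 2: z0^2 = 3^2 - 6^2 + 36i
Step 3: real part = 9 - 36 = -27

-27


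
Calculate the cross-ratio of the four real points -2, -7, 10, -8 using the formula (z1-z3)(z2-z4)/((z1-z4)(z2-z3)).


Step 1: (z1-z3)(z2-z4) = (-12) * 1 = -12
Step 2: (z1-z4)(z2-z3) = 6 * (-17) = -102
Step 3: Cross-ratio = 12/102 = 2/17

2/17


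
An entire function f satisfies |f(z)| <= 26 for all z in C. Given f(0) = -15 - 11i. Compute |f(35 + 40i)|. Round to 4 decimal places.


Step 1: By Liouville's theorem, a bounded entire function is constant.
Step 2: f(z) = f(0) = -15 - 11i for all z.
Step 3: |f(w)| = |-15 - 11i| = sqrt(225 + 121)
Step 4: = 18.6011

18.6011


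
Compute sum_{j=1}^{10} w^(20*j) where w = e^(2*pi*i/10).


Step 1: The sum sum_{j=1}^{n} w^(k*j) equals n if n | k, else 0.
Step 2: Here n = 10, k = 20
Step 3: Does n divide k? 10 | 20 -> True
Step 4: Sum = 10

10


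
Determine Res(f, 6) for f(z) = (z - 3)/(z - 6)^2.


Step 1: Pole of order 2 at z = 6
Step 2: Res = lim d/dz [(z - 6)^2 * f(z)] as z -> 6
Step 3: (z - 6)^2 * f(z) = z - 3
Step 4: d/dz[z - 3] = 1

1


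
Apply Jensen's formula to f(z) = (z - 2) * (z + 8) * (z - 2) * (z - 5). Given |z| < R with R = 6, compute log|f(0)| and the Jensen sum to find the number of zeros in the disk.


Jensen's formula: (1/2pi)*integral log|f(Re^it)|dt = log|f(0)| + sum_{|a_k|<R} log(R/|a_k|)
Step 1: f(0) = (-2) * 8 * (-2) * (-5) = -160
Step 2: log|f(0)| = log|2| + log|-8| + log|2| + log|5| = 5.0752
Step 3: Zeros inside |z| < 6: 2, 2, 5
Step 4: Jensen sum = log(6/2) + log(6/2) + log(6/5) = 2.3795
Step 5: n(R) = number of terms in the Jensen sum = count of zeros inside |z| < 6 = 3

3


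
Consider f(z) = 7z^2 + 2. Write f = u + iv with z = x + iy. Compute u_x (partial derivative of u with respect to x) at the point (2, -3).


Step 1: f(z) = 7(x+iy)^2 + 2
Step 2: u = 7(x^2 - y^2) + 2
Step 3: u_x = 14x + 0
Step 4: At (2, -3): u_x = 28 + 0 = 28

28


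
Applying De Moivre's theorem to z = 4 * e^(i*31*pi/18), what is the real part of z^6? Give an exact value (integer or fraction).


Step 1: By De Moivre's theorem, z^6 = 4^6 * e^(i*6*31*pi/18) = 4096 * (cos(31*pi/3) + i*sin(31*pi/3))
Step 2: |z|^6 = 4^6 = 4096
Step 3: Reduce the angle mod 2*pi: 31*pi/3 - 10*pi = pi/3
Step 4: cos(pi/3) = 1/2
Step 5: Re(z^6) = 4096 * 1/2 = 2048

2048


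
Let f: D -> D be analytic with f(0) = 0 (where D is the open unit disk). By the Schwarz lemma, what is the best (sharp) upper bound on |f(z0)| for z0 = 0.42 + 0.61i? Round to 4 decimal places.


Step 1: Schwarz lemma: if f: D -> D is analytic with f(0) = 0, then |f(z)| <= |z| for all z in D, and this is sharp (f(z) = z).
Step 2: |z0|^2 = 0.42^2 + 0.61^2 = 0.5485
Step 3: |z0| = sqrt(0.5485) = 0.740608
Step 4: Best bound = |z0| = 0.7406

0.7406


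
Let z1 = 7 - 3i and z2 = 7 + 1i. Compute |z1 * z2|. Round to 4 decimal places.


Step 1: |z1| = sqrt(7^2 + (-3)^2) = sqrt(58)
Step 2: |z2| = sqrt(7^2 + 1^2) = sqrt(50)
Step 3: |z1*z2| = |z1|*|z2| = sqrt(58) * sqrt(50) = sqrt(58 * 50) = sqrt(2900)
Step 4: = 53.8516

53.8516


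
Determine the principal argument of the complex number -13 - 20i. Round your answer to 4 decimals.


Step 1: z = -13 - 20i
Step 2: arg(z) = atan2(-20, -13)
Step 3: arg(z) = -2.1472

-2.1472


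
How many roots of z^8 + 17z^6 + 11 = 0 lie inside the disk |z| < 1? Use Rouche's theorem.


Step 1: On |z| = 1 the three terms have sizes |z^8| = 1^8 = 1, |17z^6| = 17*1^6 = 17, |11| = 11
Step 2: The dominant term is g(z) = 17z^6; let h(z) = z^8 + 11 so f = g + h
Step 3: On |z| = 1: |g| = 17 and |h| <= 1 + 11 = 12
Step 4: Since 17 > 12, |h| < |g| on |z| = 1, so by Rouche f has the same number of zeros as g inside |z| < 1
Step 5: g(z) = 17z^6 has 6 zeros (at the origin, multiplicity 6) inside |z| < 1. Answer = 6

6


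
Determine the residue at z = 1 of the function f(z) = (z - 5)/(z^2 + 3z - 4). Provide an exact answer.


Step 1: Q(z) = z^2 + 3z - 4 = (z - 1)(z + 4)
Step 2: Q'(z) = 2z + 3
Step 3: Q'(1) = 5, P(1) = -4
Step 4: Res = P(1)/Q'(1) = -4/5 = -4/5

-4/5


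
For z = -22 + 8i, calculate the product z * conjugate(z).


Step 1: conj(z) = -22 - 8i
Step 2: z * conj(z) = (-22)^2 + 8^2
Step 3: = 484 + 64 = 548

548


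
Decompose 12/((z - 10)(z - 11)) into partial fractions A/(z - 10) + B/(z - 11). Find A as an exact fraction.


Step 1: Multiply both sides by (z - 10) and set z = 10
Step 2: A = 12 / (10 - 11)
Step 3: A = 12 / (-1)
Step 4: A = -12

-12


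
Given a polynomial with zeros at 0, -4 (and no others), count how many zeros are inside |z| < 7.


Step 1: Check each root:
  z = 0: |0| = 0 < 7
  z = -4: |-4| = 4 < 7
Step 2: Count = 2

2


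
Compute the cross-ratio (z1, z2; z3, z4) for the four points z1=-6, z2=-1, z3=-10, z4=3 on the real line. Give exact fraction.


Step 1: (z1-z3)(z2-z4) = 4 * (-4) = -16
Step 2: (z1-z4)(z2-z3) = (-9) * 9 = -81
Step 3: Cross-ratio = 16/81 = 16/81

16/81


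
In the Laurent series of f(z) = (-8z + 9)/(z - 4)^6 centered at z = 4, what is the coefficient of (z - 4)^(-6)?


Step 1: Write the numerator in powers of (z - 4): -8z + 9 = -8(z - 4) + (-8*4 + 9) = -8(z - 4) - 23
Step 2: Divide by (z - 4)^6: f(z) = -23(z - 4)^(-6) - 8(z - 4)^(-5)
Step 3: This finite sum is the Laurent series of f about z = 4.
Step 4: Coefficient of (z - 4)^(-6) = -8*4 + 9 = -23

-23


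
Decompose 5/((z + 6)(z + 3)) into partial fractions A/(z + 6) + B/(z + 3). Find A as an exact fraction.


Step 1: Multiply both sides by (z + 6) and set z = -6
Step 2: A = 5 / (-6 + 3)
Step 3: A = 5 / (-3)
Step 4: A = -5/3

-5/3


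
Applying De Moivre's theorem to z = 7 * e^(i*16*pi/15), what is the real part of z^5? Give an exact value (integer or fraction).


Step 1: By De Moivre's theorem, z^5 = 7^5 * e^(i*5*16*pi/15) = 16807 * (cos(16*pi/3) + i*sin(16*pi/3))
Step 2: |z|^5 = 7^5 = 16807
Step 3: Reduce the angle mod 2*pi: 16*pi/3 - 4*pi = 4*pi/3
Step 4: cos(4*pi/3) = -1/2
Step 5: Re(z^5) = 16807 * (-1/2) = -16807/2

-16807/2


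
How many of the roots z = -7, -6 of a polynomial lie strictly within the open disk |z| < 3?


Step 1: Check each root:
  z = -7: |-7| = 7 >= 3
  z = -6: |-6| = 6 >= 3
Step 2: Count = 0

0


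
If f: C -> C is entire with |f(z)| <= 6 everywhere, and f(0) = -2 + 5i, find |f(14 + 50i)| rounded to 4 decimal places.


Step 1: By Liouville's theorem, a bounded entire function is constant.
Step 2: f(z) = f(0) = -2 + 5i for all z.
Step 3: |f(w)| = |-2 + 5i| = sqrt(4 + 25)
Step 4: = 5.3852

5.3852


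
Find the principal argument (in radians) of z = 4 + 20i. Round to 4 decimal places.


Step 1: z = 4 + 20i
Step 2: arg(z) = atan2(20, 4)
Step 3: arg(z) = 1.3734

1.3734


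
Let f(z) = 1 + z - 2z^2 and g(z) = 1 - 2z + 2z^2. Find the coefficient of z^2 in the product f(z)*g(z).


Step 1: z^2 term in f*g comes from: (1)*(2z^2) + (z)*(-2z) + (-2z^2)*(1)
Step 2: = 2 - 2 - 2
Step 3: = -2

-2


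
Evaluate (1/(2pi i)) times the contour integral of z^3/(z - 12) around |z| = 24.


Step 1: f(z) = z^3, a = 12 is inside |z| = 24
Step 2: By Cauchy integral formula: (1/(2pi*i)) * integral = f(a)
Step 3: f(12) = 12^3 = 1728

1728


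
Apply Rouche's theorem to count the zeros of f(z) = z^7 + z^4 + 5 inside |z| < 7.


Step 1: On |z| = 7 the three terms have sizes |z^7| = 7^7 = 823543, |z^4| = 7^4 = 2401, |5| = 5
Step 2: The dominant term is g(z) = z^7; let h(z) = z^4 + 5 so f = g + h
Step 3: On |z| = 7: |g| = 823543 and |h| <= 2401 + 5 = 2406
Step 4: Since 823543 > 2406, |h| < |g| on |z| = 7, so by Rouche f has the same number of zeros as g inside |z| < 7
Step 5: g(z) = z^7 has 7 zeros (all at the origin) inside |z| < 7. Answer = 7

7


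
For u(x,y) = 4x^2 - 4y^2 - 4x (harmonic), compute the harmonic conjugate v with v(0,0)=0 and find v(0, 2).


Step 1: v_x = -u_y = 8y + 0
Step 2: v_y = u_x = 8x - 4
Step 3: v = 8xy - 4y + C
Step 4: v(0,0) = 0 => C = 0
Step 5: v(0, 2) = -8

-8


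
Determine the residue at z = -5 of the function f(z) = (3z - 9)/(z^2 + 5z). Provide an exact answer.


Step 1: Q(z) = z^2 + 5z = (z + 5)(z)
Step 2: Q'(z) = 2z + 5
Step 3: Q'(-5) = -5, P(-5) = -24
Step 4: Res = P(-5)/Q'(-5) = -24/(-5) = 24/5

24/5


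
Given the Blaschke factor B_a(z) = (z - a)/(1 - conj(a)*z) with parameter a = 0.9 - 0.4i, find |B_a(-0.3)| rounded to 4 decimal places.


Step 1: Numerator z0 - a = -0.3 - (0.9 - 0.4i) = -1.2 + 0.4i
Step 2: Denominator 1 - conj(a)*z0 = 1 - (0.9 + 0.4i)*(-0.3) = 1.27 + 0.12i
Step 3: |z0 - a|^2 = (-1.2)^2 + 0.4^2 = 1.6; |1 - conj(a)*z0|^2 = 1.27^2 + 0.12^2 = 1.6273
Step 4: |B_a(-0.3)| = sqrt(1.6 / 1.6273) = sqrt(0.983224)
Step 5: = 0.9916

0.9916


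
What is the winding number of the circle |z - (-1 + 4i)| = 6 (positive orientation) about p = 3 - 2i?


Step 1: Center c = (-1, 4), radius = 6
Step 2: |p - c|^2 = 4^2 + (-6)^2 = 52
Step 3: r^2 = 36
Step 4: |p-c| > r so winding number = 0

0


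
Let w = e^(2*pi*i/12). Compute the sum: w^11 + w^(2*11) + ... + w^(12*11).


Step 1: The sum sum_{j=1}^{n} w^(k*j) equals n if n | k, else 0.
Step 2: Here n = 12, k = 11
Step 3: Does n divide k? 12 | 11 -> False
Step 4: Sum = 0

0


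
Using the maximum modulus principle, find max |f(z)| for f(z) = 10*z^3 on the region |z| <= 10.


Step 1: On |z| = 10, |f(z)| = 10 * |z|^3 = 10 * 10^3
Step 2: By maximum modulus principle, maximum is on boundary.
Step 3: Maximum = 10 * 1000 = 10000

10000


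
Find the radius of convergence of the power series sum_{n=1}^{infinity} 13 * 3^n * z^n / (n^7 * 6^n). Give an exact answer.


Step 1: General term a_n = 13 * 3^n / (n^7 * 6^n)
Step 2: By the root test, |a_n|^(1/n) = 13^(1/n) * 3 / (n^(7/n) * 6) -> 3/6 as n -> infinity (since 13^(1/n) -> 1 and n^(7/n) -> 1)
Step 3: R = 1/lim|a_n|^(1/n) = 6/3 = 2

2


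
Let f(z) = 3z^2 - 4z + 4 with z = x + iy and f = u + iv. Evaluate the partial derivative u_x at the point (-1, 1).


Step 1: f(z) = 3(x+iy)^2 - 4(x+iy) + 4
Step 2: u = 3(x^2 - y^2) - 4x + 4
Step 3: u_x = 6x - 4
Step 4: At (-1, 1): u_x = -6 - 4 = -10

-10


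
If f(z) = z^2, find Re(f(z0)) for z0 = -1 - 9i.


Step 1: z0 = -1 - 9i
Step 2: z0^2 = (-1)^2 - (-9)^2 + 18i
Step 3: real part = 1 - 81 = -80

-80


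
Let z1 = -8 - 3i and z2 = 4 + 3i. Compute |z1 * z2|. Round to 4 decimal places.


Step 1: |z1| = sqrt((-8)^2 + (-3)^2) = sqrt(73)
Step 2: |z2| = sqrt(4^2 + 3^2) = sqrt(25)
Step 3: |z1*z2| = |z1|*|z2| = sqrt(73) * sqrt(25) = sqrt(73 * 25) = sqrt(1825)
Step 4: = 42.72

42.72


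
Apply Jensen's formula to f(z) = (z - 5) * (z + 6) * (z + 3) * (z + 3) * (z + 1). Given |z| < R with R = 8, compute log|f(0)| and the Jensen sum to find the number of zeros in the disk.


Jensen's formula: (1/2pi)*integral log|f(Re^it)|dt = log|f(0)| + sum_{|a_k|<R} log(R/|a_k|)
Step 1: f(0) = (-5) * 6 * 3 * 3 * 1 = -270
Step 2: log|f(0)| = log|5| + log|-6| + log|-3| + log|-3| + log|-1| = 5.5984
Step 3: Zeros inside |z| < 8: 5, -6, -3, -3, -1
Step 4: Jensen sum = log(8/5) + log(8/6) + log(8/3) + log(8/3) + log(8/1) = 4.7988
Step 5: n(R) = number of terms in the Jensen sum = count of zeros inside |z| < 8 = 5

5


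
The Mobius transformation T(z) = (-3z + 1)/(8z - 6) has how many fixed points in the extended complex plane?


Step 1: Fixed points satisfy T(z) = z
Step 2: 8z^2 - 3z - 1 = 0
Step 3: Discriminant = (-3)^2 - 4*8*(-1) = 41
Step 4: Number of fixed points = 2

2


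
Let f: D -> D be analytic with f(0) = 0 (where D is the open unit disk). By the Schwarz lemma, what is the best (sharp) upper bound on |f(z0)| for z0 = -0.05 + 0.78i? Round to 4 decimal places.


Step 1: Schwarz lemma: if f: D -> D is analytic with f(0) = 0, then |f(z)| <= |z| for all z in D, and this is sharp (f(z) = z).
Step 2: |z0|^2 = (-0.05)^2 + 0.78^2 = 0.6109
Step 3: |z0| = sqrt(0.6109) = 0.781601
Step 4: Best bound = |z0| = 0.7816

0.7816
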